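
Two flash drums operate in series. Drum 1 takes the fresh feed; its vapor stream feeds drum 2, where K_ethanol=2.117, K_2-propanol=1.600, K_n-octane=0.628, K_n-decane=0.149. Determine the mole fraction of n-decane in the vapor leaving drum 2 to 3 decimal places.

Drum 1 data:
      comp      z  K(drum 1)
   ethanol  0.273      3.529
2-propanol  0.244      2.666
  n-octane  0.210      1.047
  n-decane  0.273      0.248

y_n-decane (drum 2) = 0.045

Drum 1:
Rachford–Rice: g(ψ₁) = Σ zᵢ(Kᵢ−1)/(1+ψ₁(Kᵢ−1)) = 0.
Check two-phase: ΣzᵢKᵢ = 1.901 > 1 and Σzᵢ/Kᵢ = 1.470 > 1, so g(0) = 0.901 > 0 and g(1) = -0.470 < 0.
Newton iteration, ψ₁⁰ = 0.3:
  ψ₁ = 0.300: g = 0.4082, g' = -1.123 → ψ₁ = 0.663
  ψ₁ = 0.663: g = 0.0509, g' = -1.011 → ψ₁ = 0.714
  ψ₁ = 0.714: g = -0.0017, g' = -1.083 → ψ₁ = 0.712
Converged at ψ₁ = 0.712.
Drum-1 compositions:
  ethanol: x = 0.097, y = 0.344
  2-propanol: x = 0.112, y = 0.298
  n-octane: x = 0.203, y = 0.213
  n-decane: x = 0.588, y = 0.146
Drum-2 feed = drum-1 vapor: z₂ = (0.3440, 0.2975, 0.2127, 0.1458).
Drum 2:
Let ψ₂ = V/F and solve Σ zᵢ(Kᵢ−1)/(1+ψ₂(Kᵢ−1)) = 0.
Check two-phase: ΣzᵢKᵢ = 1.360 > 1 and Σzᵢ/Kᵢ = 1.665 > 1, so g(0) = 0.360 > 0 and g(1) = -0.665 < 0.
Newton iteration, ψ₂⁰ = 0.42:
  ψ₂ = 0.420: g = 0.1173, g' = -0.564 → ψ₂ = 0.628
  ψ₂ = 0.628: g = -0.0141, g' = -0.742 → ψ₂ = 0.609
  ψ₂ = 0.609: g = -0.0003, g' = -0.713 → ψ₂ = 0.608
Converged at ψ₂ = 0.608.
  ethanol: x = 0.205, y = 0.434
  2-propanol: x = 0.218, y = 0.349
  n-octane: x = 0.275, y = 0.173
  n-decane: x = 0.302, y = 0.045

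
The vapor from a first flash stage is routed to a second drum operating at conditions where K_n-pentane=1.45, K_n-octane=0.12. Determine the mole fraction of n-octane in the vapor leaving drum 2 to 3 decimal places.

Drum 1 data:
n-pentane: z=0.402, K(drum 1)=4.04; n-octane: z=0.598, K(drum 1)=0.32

y_n-octane (drum 2) = 0.041

Drum 1:
Newton–Raphson from ψ₁ = 0.5:
  ψ₁ = 0.500: g = -0.1312, g' = -1.220 → ψ₁ = 0.392
  ψ₁ = 0.392: g = 0.0026, g' = -1.287 → ψ₁ = 0.394
Converged at ψ₁ = 0.394.
Drum-1 compositions:
  n-pentane: x = 0.183, y = 0.738
  n-octane: x = 0.817, y = 0.262
Drum-2 feed = drum-1 vapor: z₂ = (0.7385, 0.2615).
Drum 2:
Material balance + equilibrium reduce to Σ zᵢ(Kᵢ−1)/(1+ψ₂(Kᵢ−1)) = 0.
Feasibility: ΣzᵢKᵢ = 1.102, Σzᵢ/Kᵢ = 2.689 — both > 1, two phases present.
Newton–Raphson from ψ₂ = 0.34:
  ψ₂ = 0.340: g = -0.0402, g' = -0.525 → ψ₂ = 0.263
  ψ₂ = 0.263: g = -0.0025, g' = -0.463 → ψ₂ = 0.258
Converged at ψ₂ = 0.258.
  n-pentane: x = 0.662, y = 0.959
  n-octane: x = 0.338, y = 0.041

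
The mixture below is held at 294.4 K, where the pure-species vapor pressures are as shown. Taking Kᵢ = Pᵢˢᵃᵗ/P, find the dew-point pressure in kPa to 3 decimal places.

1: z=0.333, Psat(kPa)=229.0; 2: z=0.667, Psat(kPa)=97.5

Pdew = 120.552 kPa

At the dew point ψ → 1, so Σzᵢ/Kᵢ = 1 with Kᵢ = Pᵢˢᵃᵗ/P ⇒ 1/P = Σzᵢ/Pᵢˢᵃᵗ.
1/P = 0.333/229.0 + 0.667/97.5 = 0.008295 ⇒ P = 120.552 kPa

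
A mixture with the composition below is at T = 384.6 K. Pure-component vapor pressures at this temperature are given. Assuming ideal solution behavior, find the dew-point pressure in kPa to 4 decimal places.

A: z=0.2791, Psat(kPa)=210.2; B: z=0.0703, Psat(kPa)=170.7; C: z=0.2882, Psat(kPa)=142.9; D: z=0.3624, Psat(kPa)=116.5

Pdew = 145.6210 kPa

At the dew point ψ → 1, so Σzᵢ/Kᵢ = 1 with Kᵢ = Pᵢˢᵃᵗ/P ⇒ 1/P = Σzᵢ/Pᵢˢᵃᵗ.
1/P = 0.2791/210.2 + 0.0703/170.7 + 0.2882/142.9 + 0.3624/116.5 = 0.0068671 ⇒ P = 145.6210 kPa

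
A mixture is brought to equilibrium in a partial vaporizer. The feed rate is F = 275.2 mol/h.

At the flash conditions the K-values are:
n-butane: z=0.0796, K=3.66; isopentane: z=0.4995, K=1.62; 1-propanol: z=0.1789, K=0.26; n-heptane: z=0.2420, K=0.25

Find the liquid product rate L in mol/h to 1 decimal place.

Rachford–Rice: g(V/F) = Σ zᵢ(Kᵢ−1)/(1+V/F(Kᵢ−1)) = 0.
g(0) = ΣzᵢKᵢ − 1 = 0.2075 and g(1) = 1 − Σzᵢ/Kᵢ = -0.9862, so a root lies in (0, 1).
Iterate (Newton) starting at V/F = 0.58:
  V/F = 0.5800: g = -0.24212, g' = -0.9181 → V/F = 0.3163
  V/F = 0.3163: g = -0.03687, g' = -0.7013 → V/F = 0.2637
  V/F = 0.2637: g = -0.00011, g' = -0.6991 → V/F = 0.2635
Converged at V/F = 0.2635.
Then V = V/F·F = 0.2635·275.2 = 72.5 mol/h and L = F − V = 202.7 mol/h.

L = 202.7 mol/h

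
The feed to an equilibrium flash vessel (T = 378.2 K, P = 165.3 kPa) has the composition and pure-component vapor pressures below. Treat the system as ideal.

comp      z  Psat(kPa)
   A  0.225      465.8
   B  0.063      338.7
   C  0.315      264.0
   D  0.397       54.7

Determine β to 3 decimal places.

Raoult's law: Kᵢ = Pᵢˢᵃᵗ/P = Pᵢˢᵃᵗ/165.3.
  K_A = 465.8/165.3 = 2.81791, K_B = 338.7/165.3 = 2.04900, K_C = 264.0/165.3 = 1.59710, K_D = 54.7/165.3 = 0.33091
Rachford–Rice: g(β) = Σ zᵢ(Kᵢ−1)/(1+β(Kᵢ−1)) = 0.
Feasibility: ΣzᵢKᵢ = 1.398, Σzᵢ/Kᵢ = 1.508 — both > 1, two phases present.
Newton iteration, β⁰ = 0.37:
  β = 0.370: g = 0.0932, g' = -0.691 → β = 0.505
Converged at β = 0.505.

β = 0.505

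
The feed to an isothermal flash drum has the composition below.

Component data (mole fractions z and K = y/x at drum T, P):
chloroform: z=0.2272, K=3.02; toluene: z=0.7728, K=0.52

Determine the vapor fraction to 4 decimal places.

Material balance + equilibrium reduce to Σ zᵢ(Kᵢ−1)/(1+ψ(Kᵢ−1)) = 0.
g(0) = ΣzᵢKᵢ − 1 = 0.0880 and g(1) = 1 − Σzᵢ/Kᵢ = -0.5614, so a root lies in (0, 1).
Iterate (Newton) starting at ψ = 0.53:
  ψ = 0.5300: g = -0.27586, g' = -0.5365 → ψ = 0.0158
  ψ = 0.0158: g = 0.07094, g' = -1.0513 → ψ = 0.0833
  ψ = 0.0833: g = 0.00644, g' = -0.8724 → ψ = 0.0907
  ψ = 0.0907: g = 0.00006, g' = -0.8568 → ψ = 0.0908
Converged at ψ = 0.0908.

ψ = 0.0908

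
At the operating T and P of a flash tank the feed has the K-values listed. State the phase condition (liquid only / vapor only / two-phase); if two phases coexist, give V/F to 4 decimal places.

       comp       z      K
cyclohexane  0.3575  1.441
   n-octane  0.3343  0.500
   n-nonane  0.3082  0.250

liquid only

ΣzᵢKᵢ = 0.7594; Σzᵢ/Kᵢ = 2.1495.
Since ΣzᵢKᵢ < 1 the mixture is below its bubble point — single liquid phase.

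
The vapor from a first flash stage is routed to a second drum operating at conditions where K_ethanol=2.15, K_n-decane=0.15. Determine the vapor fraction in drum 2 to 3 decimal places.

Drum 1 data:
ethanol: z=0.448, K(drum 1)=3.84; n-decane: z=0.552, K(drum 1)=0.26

V/F (drum 2) = 0.754

Drum 1:
Let ψ₁ = V/F and solve Σ zᵢ(Kᵢ−1)/(1+ψ₁(Kᵢ−1)) = 0.
Feasibility: ΣzᵢKᵢ = 1.864, Σzᵢ/Kᵢ = 2.240 — both > 1, two phases present.
Binary case is linear: z₁(K₁−1)(1+ψ₁(K₂−1)) + z₂(K₂−1)(1+ψ₁(K₁−1)) = 0
⇒ ψ₁ = [z₁(K₁−1)+z₂(K₂−1)] / [−(K₁−1)(K₂−1)] = 0.8638/2.1016 = 0.411
Drum-1 compositions:
  ethanol: x = 0.207, y = 0.794
  n-decane: x = 0.793, y = 0.206
Drum-2 feed = drum-1 vapor: z₂ = (0.7937, 0.2063).
Drum 2:
Rachford–Rice: g(ψ₂) = Σ zᵢ(Kᵢ−1)/(1+ψ₂(Kᵢ−1)) = 0.
g(0) = ΣzᵢKᵢ − 1 = 0.737 and g(1) = 1 − Σzᵢ/Kᵢ = -0.744, so a root lies in (0, 1).
Binary case is linear: z₁(K₁−1)(1+ψ₂(K₂−1)) + z₂(K₂−1)(1+ψ₂(K₁−1)) = 0
⇒ ψ₂ = [z₁(K₁−1)+z₂(K₂−1)] / [−(K₁−1)(K₂−1)] = 0.7375/0.9775 = 0.754
  ethanol: x = 0.425, y = 0.914
  n-decane: x = 0.575, y = 0.086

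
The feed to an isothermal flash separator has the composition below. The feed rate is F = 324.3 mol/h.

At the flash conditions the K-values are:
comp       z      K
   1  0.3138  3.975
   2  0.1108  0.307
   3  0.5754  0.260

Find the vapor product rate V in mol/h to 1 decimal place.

V = 64.1 mol/h

Rachford–Rice: g(β) = Σ zᵢ(Kᵢ−1)/(1+β(Kᵢ−1)) = 0.
g(0) = ΣzᵢKᵢ − 1 = 0.4310 and g(1) = 1 − Σzᵢ/Kᵢ = -1.6529, so a root lies in (0, 1).
Newton iteration, β⁰ = 0.49:
  β = 0.4900: g = -0.40444, g' = -1.3573 → β = 0.1920
  β = 0.1920: g = 0.00924, g' = -1.6238 → β = 0.1977
  β = 0.1977: g = 0.00005, g' = -1.6049 → β = 0.1978
Converged at β = 0.1978.
Then V = β·F = 0.1978·324.3 = 64.1 mol/h and L = F − V = 260.2 mol/h.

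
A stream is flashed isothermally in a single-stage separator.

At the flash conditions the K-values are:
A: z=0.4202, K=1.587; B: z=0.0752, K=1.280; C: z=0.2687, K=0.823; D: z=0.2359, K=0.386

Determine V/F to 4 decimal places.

Rachford–Rice: g(V/F) = Σ zᵢ(Kᵢ−1)/(1+V/F(Kᵢ−1)) = 0.
Feasibility: ΣzᵢKᵢ = 1.0753, Σzᵢ/Kᵢ = 1.2612 — both > 1, two phases present.
Newton iteration, V/F⁰ = 0.53:
  V/F = 0.5300: g = -0.06073, g' = -0.2944 → V/F = 0.3237
  V/F = 0.3237: g = -0.00464, g' = -0.2552 → V/F = 0.3055
  V/F = 0.3055: g = -0.00002, g' = -0.2533 → V/F = 0.3054
Converged at V/F = 0.3054.

V/F = 0.3054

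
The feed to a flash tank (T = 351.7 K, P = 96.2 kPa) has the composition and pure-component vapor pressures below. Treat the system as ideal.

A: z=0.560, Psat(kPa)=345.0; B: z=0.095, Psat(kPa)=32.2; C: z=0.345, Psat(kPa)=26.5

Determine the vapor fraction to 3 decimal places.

ψ = 0.616

Raoult's law: Kᵢ = Pᵢˢᵃᵗ/P = Pᵢˢᵃᵗ/96.2.
  K_A = 345.0/96.2 = 3.58628, K_B = 32.2/96.2 = 0.33472, K_C = 26.5/96.2 = 0.27547
Material balance + equilibrium reduce to Σ zᵢ(Kᵢ−1)/(1+ψ(Kᵢ−1)) = 0.
Check two-phase: ΣzᵢKᵢ = 2.135 > 1 and Σzᵢ/Kᵢ = 1.692 > 1, so g(0) = 1.135 > 0 and g(1) = -0.692 < 0.
Newton iteration, ψ⁰ = 0.44:
  ψ = 0.440: g = 0.2211, g' = -1.294 → ψ = 0.611
  ψ = 0.611: g = 0.0064, g' = -1.265 → ψ = 0.616
Converged at ψ = 0.616.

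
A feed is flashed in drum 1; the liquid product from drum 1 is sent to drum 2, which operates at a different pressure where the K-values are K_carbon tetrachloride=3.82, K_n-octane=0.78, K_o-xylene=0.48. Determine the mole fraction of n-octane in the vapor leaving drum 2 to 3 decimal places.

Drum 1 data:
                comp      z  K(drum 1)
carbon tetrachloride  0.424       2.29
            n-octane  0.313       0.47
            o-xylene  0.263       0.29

Drum 1:
Let ψ₁ = V/F and solve Σ zᵢ(Kᵢ−1)/(1+ψ₁(Kᵢ−1)) = 0.
Feasibility: ΣzᵢKᵢ = 1.194, Σzᵢ/Kᵢ = 1.758 — both > 1, two phases present.
Newton–Raphson from ψ₁ = 0.5:
  ψ₁ = 0.500: g = -0.1827, g' = -0.742 → ψ₁ = 0.254
  ψ₁ = 0.254: g = -0.0074, g' = -0.715 → ψ₁ = 0.243
Converged at ψ₁ = 0.243.
Drum-1 compositions:
  carbon tetrachloride: x = 0.323, y = 0.739
  n-octane: x = 0.359, y = 0.169
  o-xylene: x = 0.318, y = 0.092
Drum-2 feed = drum-1 liquid: z₂ = (0.3227, 0.3594, 0.3180).
Drum 2:
Let ψ₂ = V/F and solve Σ zᵢ(Kᵢ−1)/(1+ψ₂(Kᵢ−1)) = 0.
Check two-phase: ΣzᵢKᵢ = 1.665 > 1 and Σzᵢ/Kᵢ = 1.208 > 1, so g(0) = 0.665 > 0 and g(1) = -0.208 < 0.
Iterate (Newton) starting at ψ₂ = 0.34:
  ψ₂ = 0.340: g = 0.1782, g' = -0.816 → ψ₂ = 0.558
  ψ₂ = 0.558: g = 0.0303, g' = -0.580 → ψ₂ = 0.611
  ψ₂ = 0.611: g = 0.0007, g' = -0.554 → ψ₂ = 0.612
Converged at ψ₂ = 0.612.
  carbon tetrachloride: x = 0.118, y = 0.452
  n-octane: x = 0.415, y = 0.324
  o-xylene: x = 0.466, y = 0.224

y_n-octane (drum 2) = 0.324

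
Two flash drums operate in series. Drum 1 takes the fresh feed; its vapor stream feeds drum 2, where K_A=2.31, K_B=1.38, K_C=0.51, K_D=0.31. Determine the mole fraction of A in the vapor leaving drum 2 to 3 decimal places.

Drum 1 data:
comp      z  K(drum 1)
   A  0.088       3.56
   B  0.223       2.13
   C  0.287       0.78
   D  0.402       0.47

Drum 1:
Iterate (Newton) starting at ψ₁ = 0.5:
  ψ₁ = 0.500: g = -0.1010, g' = -0.454 → ψ₁ = 0.277
  ψ₁ = 0.277: g = 0.0065, g' = -0.533 → ψ₁ = 0.290
Converged at ψ₁ = 0.290.
Drum-1 compositions:
  A: x = 0.051, y = 0.180
  B: x = 0.168, y = 0.358
  C: x = 0.307, y = 0.239
  D: x = 0.475, y = 0.223
Drum-2 feed = drum-1 vapor: z₂ = (0.1799, 0.3578, 0.2391, 0.2232).
Drum 2:
Rachford–Rice: g(ψ₂) = Σ zᵢ(Kᵢ−1)/(1+ψ₂(Kᵢ−1)) = 0.
Check two-phase: ΣzᵢKᵢ = 1.100 > 1 and Σzᵢ/Kᵢ = 1.526 > 1, so g(0) = 0.100 > 0 and g(1) = -0.526 < 0.
Iterate (Newton) starting at ψ₂ = 0.5:
  ψ₂ = 0.500: g = -0.1337, g' = -0.498 → ψ₂ = 0.231
  ψ₂ = 0.231: g = -0.0096, g' = -0.449 → ψ₂ = 0.210
Converged at ψ₂ = 0.210.
  A: x = 0.141, y = 0.326
  B: x = 0.331, y = 0.457
  C: x = 0.267, y = 0.136
  D: x = 0.261, y = 0.081

y_A (drum 2) = 0.326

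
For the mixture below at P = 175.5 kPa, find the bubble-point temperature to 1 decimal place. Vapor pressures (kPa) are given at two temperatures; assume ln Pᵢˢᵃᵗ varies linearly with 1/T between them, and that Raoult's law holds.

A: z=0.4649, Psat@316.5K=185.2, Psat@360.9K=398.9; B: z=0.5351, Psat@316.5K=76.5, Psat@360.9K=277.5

T = 330.4 K

Bubble-point temperature: ΣzᵢPᵢˢᵃᵗ(T) = P. Interpolate ln Pᵢˢᵃᵗ = aᵢ + bᵢ/T.
  T = 316.5 K: ΣzᵢPᵢˢᵃᵗ = 127.03 kPa
  T = 360.9 K: ΣzᵢPᵢˢᵃᵗ = 333.94 kPa
  T = 338.7 K: ΣzᵢPᵢˢᵃᵗ = 210.91 kPa
  T = 327.6 K: ΣzᵢPᵢˢᵃᵗ = 164.73 kPa
  T = 333.1 K: ΣzᵢPᵢˢᵃᵗ = 186.47 kPa
  T = 330.4 K: ΣzᵢPᵢˢᵃᵗ = 175.53 kPa
Interpolating between 327.6 K and 330.4 K gives T ≈ 330.4 K.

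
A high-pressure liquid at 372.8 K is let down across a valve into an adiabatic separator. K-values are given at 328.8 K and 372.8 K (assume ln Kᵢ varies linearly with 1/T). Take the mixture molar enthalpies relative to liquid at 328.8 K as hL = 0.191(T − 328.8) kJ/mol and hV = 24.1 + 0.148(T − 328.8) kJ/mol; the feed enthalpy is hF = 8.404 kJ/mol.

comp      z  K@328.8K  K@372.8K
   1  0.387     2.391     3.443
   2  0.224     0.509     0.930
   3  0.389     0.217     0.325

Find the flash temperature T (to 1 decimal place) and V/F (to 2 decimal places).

T = 341.6 K, V/F = 0.25

Adiabatic flash: solve Rachford–Rice at each trial T, then check hF = ψ·hV(T) + (1−ψ)·hL(T).
  T = 328.8 K: K = (2.391, 0.509, 0.217), RR gives ψ = 0.129, H_out = 3.114 kJ/mol
  T = 372.8 K: K = (3.443, 0.930, 0.325), RR gives ψ = 0.515, H_out = 19.839 kJ/mol
  T = 350.8 K: K = (2.902, 0.701, 0.269), RR gives ψ = 0.333, H_out = 11.924 kJ/mol
  T = 339.8 K: K = (2.642, 0.601, 0.242), RR gives ψ = 0.236, H_out = 7.688 kJ/mol
  T = 345.3 K: K = (2.771, 0.650, 0.256), RR gives ψ = 0.286, H_out = 9.838 kJ/mol
  T = 342.6 K: K = (2.708, 0.625, 0.249), RR gives ψ = 0.262, H_out = 8.791 kJ/mol
  T = 341.2 K: K = (2.675, 0.613, 0.246), RR gives ψ = 0.249, H_out = 8.242 kJ/mol
Linear interpolation between T = 341.2 (H_out = 8.242) and T = 342.6 (H_out = 8.791) on hF = 8.404 gives T ≈ 341.6 K, at which ψ = 0.25.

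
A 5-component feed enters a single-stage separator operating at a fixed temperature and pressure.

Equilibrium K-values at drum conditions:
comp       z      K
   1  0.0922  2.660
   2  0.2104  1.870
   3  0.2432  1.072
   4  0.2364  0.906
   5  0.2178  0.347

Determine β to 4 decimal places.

β = 0.4822

Let β = V/F and solve Σ zᵢ(Kᵢ−1)/(1+β(Kᵢ−1)) = 0.
Check two-phase: ΣzᵢKᵢ = 1.1892 > 1 and Σzᵢ/Kᵢ = 1.2626 > 1, so g(0) = 0.1892 > 0 and g(1) = -0.2626 < 0.
Newton iteration, β⁰ = 0.48:
  β = 0.4800: g = 0.00081, g' = -0.3584 → β = 0.4822
Converged at β = 0.4822.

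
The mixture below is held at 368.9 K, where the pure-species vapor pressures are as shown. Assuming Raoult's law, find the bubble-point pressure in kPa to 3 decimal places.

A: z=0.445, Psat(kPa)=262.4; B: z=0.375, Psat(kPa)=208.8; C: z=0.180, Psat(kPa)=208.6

Pbub = 232.616 kPa

At the bubble point ψ → 0, so ΣzᵢKᵢ = 1 with Kᵢ = Pᵢˢᵃᵗ/P ⇒ P = ΣzᵢPᵢˢᵃᵗ.
P = 0.445·262.4 + 0.375·208.8 + 0.180·208.6 = 232.616 kPa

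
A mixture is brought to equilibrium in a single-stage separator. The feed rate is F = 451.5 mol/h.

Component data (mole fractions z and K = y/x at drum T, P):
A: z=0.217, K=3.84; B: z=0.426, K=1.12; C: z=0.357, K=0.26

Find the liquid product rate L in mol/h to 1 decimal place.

Newton iteration, ψ⁰ = 0.57:
  ψ = 0.570: g = -0.1737, g' = -0.845 → ψ = 0.364
  ψ = 0.364: g = -0.0100, g' = -0.795 → ψ = 0.352
Converged at ψ = 0.352.
Then V = ψ·F = 0.3520·451.5 = 158.9 mol/h and L = F − V = 292.6 mol/h.

L = 292.6 mol/h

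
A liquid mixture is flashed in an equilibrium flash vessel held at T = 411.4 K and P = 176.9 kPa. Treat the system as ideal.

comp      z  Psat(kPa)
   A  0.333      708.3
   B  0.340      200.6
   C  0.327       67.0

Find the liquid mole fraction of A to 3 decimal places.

x_A = 0.107

Raoult's law: Kᵢ = Pᵢˢᵃᵗ/P = Pᵢˢᵃᵗ/176.9.
  K_A = 708.3/176.9 = 4.00396, K_B = 200.6/176.9 = 1.13397, K_C = 67.0/176.9 = 0.37875
Newton–Raphson from ψ = 0.63:
  ψ = 0.630: g = 0.0540, g' = -0.705 → ψ = 0.707
  ψ = 0.707: g = -0.0002, g' = -0.714 → ψ = 0.706
Converged at ψ = 0.706.
Compositions from xᵢ = zᵢ/(1+ψ(Kᵢ−1)), yᵢ = Kᵢxᵢ:
  A: x = 0.107, y = 0.427
  B: x = 0.311, y = 0.352
  C: x = 0.583, y = 0.221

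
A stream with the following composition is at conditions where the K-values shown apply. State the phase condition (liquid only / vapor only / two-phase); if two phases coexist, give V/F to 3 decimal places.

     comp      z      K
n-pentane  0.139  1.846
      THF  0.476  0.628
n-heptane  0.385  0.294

liquid only

ΣzᵢKᵢ = 0.669; Σzᵢ/Kᵢ = 2.143.
Since ΣzᵢKᵢ < 1 the mixture is below its bubble point — single liquid phase.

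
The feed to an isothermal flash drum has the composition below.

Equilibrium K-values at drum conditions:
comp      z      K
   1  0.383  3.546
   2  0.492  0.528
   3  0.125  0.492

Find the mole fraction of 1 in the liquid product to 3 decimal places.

Material balance + equilibrium reduce to Σ zᵢ(Kᵢ−1)/(1+ψ(Kᵢ−1)) = 0.
Feasibility: ΣzᵢKᵢ = 1.679, Σzᵢ/Kᵢ = 1.294 — both > 1, two phases present.
Newton iteration, ψ⁰ = 0.37:
  ψ = 0.370: g = 0.1426, g' = -0.868 → ψ = 0.534
  ψ = 0.534: g = 0.0155, g' = -0.702 → ψ = 0.556
Converged at ψ = 0.556.
Compositions from xᵢ = zᵢ/(1+ψ(Kᵢ−1)), yᵢ = Kᵢxᵢ:
  1: x = 0.158, y = 0.562
  2: x = 0.667, y = 0.352
  3: x = 0.174, y = 0.086

x_1 = 0.158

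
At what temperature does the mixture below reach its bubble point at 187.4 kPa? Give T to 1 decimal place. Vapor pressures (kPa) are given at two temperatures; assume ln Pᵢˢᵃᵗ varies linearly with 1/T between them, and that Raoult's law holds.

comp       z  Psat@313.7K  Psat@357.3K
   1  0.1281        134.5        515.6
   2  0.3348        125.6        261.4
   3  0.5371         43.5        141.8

Bubble-point temperature: ΣzᵢPᵢˢᵃᵗ(T) = P. Interpolate ln Pᵢˢᵃᵗ = aᵢ + bᵢ/T.
  T = 313.7 K: ΣzᵢPᵢˢᵃᵗ = 82.64 kPa
  T = 357.3 K: ΣzᵢPᵢˢᵃᵗ = 229.73 kPa
  T = 335.5 K: ΣzᵢPᵢˢᵃᵗ = 141.20 kPa
  T = 346.4 K: ΣzᵢPᵢˢᵃᵗ = 181.14 kPa
  T = 351.9 K: ΣzᵢPᵢˢᵃᵗ = 204.50 kPa
  T = 349.1 K: ΣzᵢPᵢˢᵃᵗ = 192.32 kPa
Interpolating between 346.4 K and 349.1 K gives T ≈ 347.9 K.

T = 347.9 K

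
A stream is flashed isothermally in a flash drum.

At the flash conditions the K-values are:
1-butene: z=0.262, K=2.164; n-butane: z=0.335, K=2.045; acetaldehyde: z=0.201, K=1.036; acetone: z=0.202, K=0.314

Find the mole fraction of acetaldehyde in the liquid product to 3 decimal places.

x_acetaldehyde = 0.195

Rachford–Rice: g(β) = Σ zᵢ(Kᵢ−1)/(1+β(Kᵢ−1)) = 0.
g(0) = ΣzᵢKᵢ − 1 = 0.524 and g(1) = 1 − Σzᵢ/Kᵢ = -0.122, so a root lies in (0, 1).
Newton–Raphson from β = 0.43:
  β = 0.430: g = 0.2554, g' = -0.523 → β = 0.918
  β = 0.918: g = -0.0411, g' = -0.872 → β = 0.871
  β = 0.871: g = -0.0024, g' = -0.774 → β = 0.868
Converged at β = 0.868.
Compositions from xᵢ = zᵢ/(1+β(Kᵢ−1)), yᵢ = Kᵢxᵢ:
  1-butene: x = 0.130, y = 0.282
  n-butane: x = 0.176, y = 0.359
  acetaldehyde: x = 0.195, y = 0.202
  acetone: x = 0.499, y = 0.157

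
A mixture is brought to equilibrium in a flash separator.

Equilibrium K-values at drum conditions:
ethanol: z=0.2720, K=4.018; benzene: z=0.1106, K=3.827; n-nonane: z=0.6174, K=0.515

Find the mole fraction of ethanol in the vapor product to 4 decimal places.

Rachford–Rice: g(V/F) = Σ zᵢ(Kᵢ−1)/(1+V/F(Kᵢ−1)) = 0.
Feasibility: ΣzᵢKᵢ = 1.8341, Σzᵢ/Kᵢ = 1.2954 — both > 1, two phases present.
Newton iteration, V/F⁰ = 0.52:
  V/F = 0.5200: g = 0.04565, g' = -0.7799 → V/F = 0.5785
  V/F = 0.5785: g = 0.00135, g' = -0.7364 → V/F = 0.5804
Converged at V/F = 0.5804.
Compositions from xᵢ = zᵢ/(1+V/F(Kᵢ−1)), yᵢ = Kᵢxᵢ:
  ethanol: x = 0.0989, y = 0.3972
  benzene: x = 0.0419, y = 0.1603
  n-nonane: x = 0.8593, y = 0.4425

y_ethanol = 0.3972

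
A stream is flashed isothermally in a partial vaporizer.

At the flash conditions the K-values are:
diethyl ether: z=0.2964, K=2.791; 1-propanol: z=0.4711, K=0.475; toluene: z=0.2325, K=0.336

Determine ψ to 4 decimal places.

ψ = 0.1258

Rachford–Rice: g(ψ) = Σ zᵢ(Kᵢ−1)/(1+ψ(Kᵢ−1)) = 0.
g(0) = ΣzᵢKᵢ − 1 = 0.1291 and g(1) = 1 − Σzᵢ/Kᵢ = -0.7900, so a root lies in (0, 1).
Newton–Raphson from ψ = 0.66:
  ψ = 0.6600: g = -0.41000, g' = -0.8286 → ψ = 0.1652
  ψ = 0.1652: g = -0.03454, g' = -0.8512 → ψ = 0.1246
  ψ = 0.1246: g = 0.00107, g' = -0.9060 → ψ = 0.1258
Converged at ψ = 0.1258.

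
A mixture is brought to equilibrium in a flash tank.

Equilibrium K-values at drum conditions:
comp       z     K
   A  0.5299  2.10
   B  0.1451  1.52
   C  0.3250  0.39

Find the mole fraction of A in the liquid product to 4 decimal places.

Newton iteration, ψ⁰ = 0.5:
  ψ = 0.5000: g = 0.15069, g' = -0.5420 → ψ = 0.7780
  ψ = 0.7780: g = -0.00954, g' = -0.6442 → ψ = 0.7632
  ψ = 0.7632: g = -0.00008, g' = -0.6330 → ψ = 0.7631
Converged at ψ = 0.7631.
Compositions from xᵢ = zᵢ/(1+ψ(Kᵢ−1)), yᵢ = Kᵢxᵢ:
  A: x = 0.2881, y = 0.6050
  B: x = 0.1039, y = 0.1579
  C: x = 0.6080, y = 0.2371

x_A = 0.2881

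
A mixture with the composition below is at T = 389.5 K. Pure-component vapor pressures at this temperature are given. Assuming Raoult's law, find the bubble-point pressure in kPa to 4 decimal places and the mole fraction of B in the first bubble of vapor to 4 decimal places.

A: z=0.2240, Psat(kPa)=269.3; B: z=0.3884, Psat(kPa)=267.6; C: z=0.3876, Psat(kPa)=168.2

At the bubble point ψ → 0, so ΣzᵢKᵢ = 1 with Kᵢ = Pᵢˢᵃᵗ/P ⇒ P = ΣzᵢPᵢˢᵃᵗ.
P = 0.2240·269.3 + 0.3884·267.6 + 0.3876·168.2 = 229.4534 kPa
yᵢ = zᵢPᵢˢᵃᵗ/P ⇒ y_B = 0.3884·267.6/229.4534 = 0.4530

Pbub = 229.4534 kPa, y_B = 0.4530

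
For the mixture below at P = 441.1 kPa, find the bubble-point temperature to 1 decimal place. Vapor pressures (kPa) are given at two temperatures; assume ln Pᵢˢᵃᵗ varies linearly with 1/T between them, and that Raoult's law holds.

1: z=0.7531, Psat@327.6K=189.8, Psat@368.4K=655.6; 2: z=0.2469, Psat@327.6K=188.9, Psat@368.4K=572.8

T = 355.1 K

Bubble-point temperature: ΣzᵢPᵢˢᵃᵗ(T) = P. Interpolate ln Pᵢˢᵃᵗ = aᵢ + bᵢ/T.
  T = 327.6 K: ΣzᵢPᵢˢᵃᵗ = 189.58 kPa
  T = 368.4 K: ΣzᵢPᵢˢᵃᵗ = 635.16 kPa
  T = 348.0 K: ΣzᵢPᵢˢᵃᵗ = 359.39 kPa
  T = 358.2 K: ΣzᵢPᵢˢᵃᵗ = 481.62 kPa
  T = 353.1 K: ΣzᵢPᵢˢᵃᵗ = 416.91 kPa
  T = 355.6 K: ΣzᵢPᵢˢᵃᵗ = 447.69 kPa
Interpolating between 353.1 K and 355.6 K gives T ≈ 355.1 K.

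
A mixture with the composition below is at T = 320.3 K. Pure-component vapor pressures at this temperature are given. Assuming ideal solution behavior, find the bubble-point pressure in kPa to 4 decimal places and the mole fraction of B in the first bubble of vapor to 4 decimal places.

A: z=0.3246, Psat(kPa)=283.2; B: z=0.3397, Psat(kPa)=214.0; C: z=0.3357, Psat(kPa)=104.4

At the bubble point ψ → 0, so ΣzᵢKᵢ = 1 with Kᵢ = Pᵢˢᵃᵗ/P ⇒ P = ΣzᵢPᵢˢᵃᵗ.
P = 0.3246·283.2 + 0.3397·214.0 + 0.3357·104.4 = 199.6696 kPa
yᵢ = zᵢPᵢˢᵃᵗ/P ⇒ y_B = 0.3397·214.0/199.6696 = 0.3641

Pbub = 199.6696 kPa, y_B = 0.3641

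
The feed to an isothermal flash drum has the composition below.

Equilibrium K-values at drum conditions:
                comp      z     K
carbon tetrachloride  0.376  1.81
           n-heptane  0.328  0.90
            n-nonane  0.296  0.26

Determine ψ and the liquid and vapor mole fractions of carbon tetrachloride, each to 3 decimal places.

ψ = 0.130, x_carbon tetrachloride = 0.340, y_carbon tetrachloride = 0.616

Rachford–Rice: g(ψ) = Σ zᵢ(Kᵢ−1)/(1+ψ(Kᵢ−1)) = 0.
Check two-phase: ΣzᵢKᵢ = 1.053 > 1 and Σzᵢ/Kᵢ = 1.711 > 1, so g(0) = 0.053 > 0 and g(1) = -0.711 < 0.
Newton iteration, ψ⁰ = 0.5:
  ψ = 0.500: g = -0.1654, g' = -0.537 → ψ = 0.192
  ψ = 0.192: g = -0.0252, g' = -0.408 → ψ = 0.130
Converged at ψ = 0.130.
Compositions from xᵢ = zᵢ/(1+ψ(Kᵢ−1)), yᵢ = Kᵢxᵢ:
  carbon tetrachloride: x = 0.340, y = 0.616
  n-heptane: x = 0.332, y = 0.299
  n-nonane: x = 0.327, y = 0.085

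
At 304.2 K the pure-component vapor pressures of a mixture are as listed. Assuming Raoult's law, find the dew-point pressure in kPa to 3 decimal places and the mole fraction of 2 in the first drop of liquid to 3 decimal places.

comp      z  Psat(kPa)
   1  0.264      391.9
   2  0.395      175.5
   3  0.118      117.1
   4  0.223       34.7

Pdew = 96.539 kPa, x_2 = 0.217

At the dew point ψ → 1, so Σzᵢ/Kᵢ = 1 with Kᵢ = Pᵢˢᵃᵗ/P ⇒ 1/P = Σzᵢ/Pᵢˢᵃᵗ.
1/P = 0.264/391.9 + 0.395/175.5 + 0.118/117.1 + 0.223/34.7 = 0.010359 ⇒ P = 96.539 kPa
xᵢ = zᵢP/Pᵢˢᵃᵗ ⇒ x_2 = 0.395·96.539/175.5 = 0.217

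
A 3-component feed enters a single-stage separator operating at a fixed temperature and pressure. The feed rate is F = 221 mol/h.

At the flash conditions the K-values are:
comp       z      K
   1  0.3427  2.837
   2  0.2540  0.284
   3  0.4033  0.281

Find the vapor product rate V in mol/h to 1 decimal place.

Material balance + equilibrium reduce to Σ zᵢ(Kᵢ−1)/(1+V/F(Kᵢ−1)) = 0.
g(0) = ΣzᵢKᵢ − 1 = 0.1577 and g(1) = 1 − Σzᵢ/Kᵢ = -1.4504, so a root lies in (0, 1).
Newton–Raphson from V/F = 0.38:
  V/F = 0.3800: g = -0.27808, g' = -1.0415 → V/F = 0.1130
  V/F = 0.1130: g = 0.00783, g' = -1.1942 → V/F = 0.1196
Converged at V/F = 0.1196.
Then V = V/F·F = 0.1196·221 = 26.4 mol/h and L = F − V = 194.6 mol/h.

V = 26.4 mol/h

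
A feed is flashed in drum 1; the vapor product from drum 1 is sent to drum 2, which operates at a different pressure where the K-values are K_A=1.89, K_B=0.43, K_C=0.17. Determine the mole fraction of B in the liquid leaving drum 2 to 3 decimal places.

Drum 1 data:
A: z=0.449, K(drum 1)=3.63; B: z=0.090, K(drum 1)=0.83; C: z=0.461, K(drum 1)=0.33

x_B (drum 2) = 0.117

Drum 1:
Let ψ₁ = V/F and solve Σ zᵢ(Kᵢ−1)/(1+ψ₁(Kᵢ−1)) = 0.
g(0) = ΣzᵢKᵢ − 1 = 0.857 and g(1) = 1 − Σzᵢ/Kᵢ = -0.629, so a root lies in (0, 1).
Newton iteration, ψ₁⁰ = 0.5:
  ψ₁ = 0.500: g = 0.0289, g' = -1.051 → ψ₁ = 0.528
Converged at ψ₁ = 0.528.
Drum-1 compositions:
  A: x = 0.188, y = 0.683
  B: x = 0.099, y = 0.082
  C: x = 0.713, y = 0.235
Drum-2 feed = drum-1 vapor: z₂ = (0.6826, 0.0821, 0.2353).
Drum 2:
Material balance + equilibrium reduce to Σ zᵢ(Kᵢ−1)/(1+ψ₂(Kᵢ−1)) = 0.
g(0) = ΣzᵢKᵢ − 1 = 0.365 and g(1) = 1 − Σzᵢ/Kᵢ = -0.936, so a root lies in (0, 1).
Newton iteration, ψ₂⁰ = 0.37:
  ψ₂ = 0.370: g = 0.1159, g' = -0.686 → ψ₂ = 0.539
  ψ₂ = 0.539: g = -0.0102, g' = -0.833 → ψ₂ = 0.527
  ψ₂ = 0.527: g = -0.0001, g' = -0.817 → ψ₂ = 0.526
Converged at ψ₂ = 0.526.
  A: x = 0.465, y = 0.879
  B: x = 0.117, y = 0.050
  C: x = 0.418, y = 0.071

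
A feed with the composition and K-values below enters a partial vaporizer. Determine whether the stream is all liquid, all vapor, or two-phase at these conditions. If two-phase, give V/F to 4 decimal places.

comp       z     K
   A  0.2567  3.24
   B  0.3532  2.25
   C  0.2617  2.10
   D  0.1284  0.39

ΣzᵢKᵢ = 2.2261; Σzᵢ/Kᵢ = 0.6901.
Since Σzᵢ/Kᵢ < 1 the mixture is above its dew point — single vapor phase.

all vapor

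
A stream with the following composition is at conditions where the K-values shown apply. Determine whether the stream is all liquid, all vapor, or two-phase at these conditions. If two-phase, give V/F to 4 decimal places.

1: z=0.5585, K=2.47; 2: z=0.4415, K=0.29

ΣzᵢKᵢ = 1.5075; Σzᵢ/Kᵢ = 1.7485.
Both exceed 1, so a two-phase solution exists.
Newton iteration, ψ⁰ = 0.5:
  ψ = 0.5000: g = -0.01280, g' = -0.9359 → ψ = 0.4863
Converged at ψ = 0.4863.

two-phase, V/F = 0.4863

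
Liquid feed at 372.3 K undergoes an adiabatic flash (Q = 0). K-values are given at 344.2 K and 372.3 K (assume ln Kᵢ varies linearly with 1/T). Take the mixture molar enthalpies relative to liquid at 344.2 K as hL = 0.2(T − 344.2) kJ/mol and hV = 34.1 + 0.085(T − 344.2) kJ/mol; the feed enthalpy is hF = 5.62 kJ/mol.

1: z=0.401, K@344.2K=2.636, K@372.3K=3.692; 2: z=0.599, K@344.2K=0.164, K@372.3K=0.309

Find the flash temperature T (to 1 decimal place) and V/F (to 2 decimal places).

Adiabatic flash: solve Rachford–Rice at each trial T, then check hF = ψ·hV(T) + (1−ψ)·hL(T).
  T = 344.2 K: K = (2.636, 0.164), RR gives ψ = 0.114, H_out = 3.871 kJ/mol
  T = 372.3 K: K = (3.692, 0.309), RR gives ψ = 0.358, H_out = 16.665 kJ/mol
  T = 358.2 K: K = (3.138, 0.228), RR gives ψ = 0.239, H_out = 10.568 kJ/mol
  T = 351.2 K: K = (2.881, 0.194), RR gives ψ = 0.179, H_out = 7.361 kJ/mol
  T = 347.7 K: K = (2.757, 0.178), RR gives ψ = 0.147, H_out = 5.661 kJ/mol
  T = 345.9 K: K = (2.694, 0.171), RR gives ψ = 0.130, H_out = 4.753 kJ/mol
Linear interpolation between T = 345.9 (H_out = 4.753) and T = 347.7 (H_out = 5.661) on hF = 5.62 gives T ≈ 347.6 K, at which ψ = 0.15.

T = 347.6 K, V/F = 0.15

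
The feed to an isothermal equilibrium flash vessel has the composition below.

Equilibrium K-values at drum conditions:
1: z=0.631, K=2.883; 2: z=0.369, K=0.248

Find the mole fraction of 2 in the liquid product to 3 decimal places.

Material balance + equilibrium reduce to Σ zᵢ(Kᵢ−1)/(1+ψ(Kᵢ−1)) = 0.
g(0) = ΣzᵢKᵢ − 1 = 0.911 and g(1) = 1 − Σzᵢ/Kᵢ = -0.707, so a root lies in (0, 1).
Newton–Raphson from ψ = 0.5:
  ψ = 0.500: g = 0.1673, g' = -1.129 → ψ = 0.648
  ψ = 0.648: g = -0.0062, g' = -1.248 → ψ = 0.643
Converged at ψ = 0.643.
Compositions from xᵢ = zᵢ/(1+ψ(Kᵢ−1)), yᵢ = Kᵢxᵢ:
  1: x = 0.285, y = 0.823
  2: x = 0.715, y = 0.177

x_2 = 0.715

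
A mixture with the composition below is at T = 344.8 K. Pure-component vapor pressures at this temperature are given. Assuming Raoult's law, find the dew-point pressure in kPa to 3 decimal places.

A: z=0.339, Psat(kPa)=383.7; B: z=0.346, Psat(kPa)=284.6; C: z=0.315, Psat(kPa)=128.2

At the dew point ψ → 1, so Σzᵢ/Kᵢ = 1 with Kᵢ = Pᵢˢᵃᵗ/P ⇒ 1/P = Σzᵢ/Pᵢˢᵃᵗ.
1/P = 0.339/383.7 + 0.346/284.6 + 0.315/128.2 = 0.004556 ⇒ P = 219.474 kPa

Pdew = 219.474 kPa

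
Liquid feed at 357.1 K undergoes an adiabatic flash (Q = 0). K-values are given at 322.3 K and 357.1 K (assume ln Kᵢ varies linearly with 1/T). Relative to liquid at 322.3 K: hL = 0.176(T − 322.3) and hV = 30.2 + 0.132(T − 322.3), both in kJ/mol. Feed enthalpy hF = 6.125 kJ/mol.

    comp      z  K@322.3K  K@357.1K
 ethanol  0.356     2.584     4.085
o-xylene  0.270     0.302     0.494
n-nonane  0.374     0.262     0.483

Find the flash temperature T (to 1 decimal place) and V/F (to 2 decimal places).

Adiabatic flash: solve Rachford–Rice at each trial T, then check hF = ψ·hV(T) + (1−ψ)·hL(T).
  T = 322.3 K: K = (2.584, 0.302, 0.262), RR gives ψ = 0.087, H_out = 2.628 kJ/mol
  T = 357.1 K: K = (4.085, 0.494, 0.483), RR gives ψ = 0.486, H_out = 20.058 kJ/mol
  T = 339.7 K: K = (3.287, 0.391, 0.361), RR gives ψ = 0.287, H_out = 11.508 kJ/mol
  T = 331.0 K: K = (2.924, 0.345, 0.309), RR gives ψ = 0.192, H_out = 7.251 kJ/mol
  T = 326.6 K: K = (2.749, 0.323, 0.285), RR gives ψ = 0.141, H_out = 4.980 kJ/mol
  T = 328.8 K: K = (2.836, 0.334, 0.297), RR gives ψ = 0.167, H_out = 6.130 kJ/mol
Linear interpolation between T = 326.6 (H_out = 4.980) and T = 328.8 (H_out = 6.130) on hF = 6.125 gives T ≈ 328.8 K, at which ψ = 0.17.

T = 328.8 K, V/F = 0.17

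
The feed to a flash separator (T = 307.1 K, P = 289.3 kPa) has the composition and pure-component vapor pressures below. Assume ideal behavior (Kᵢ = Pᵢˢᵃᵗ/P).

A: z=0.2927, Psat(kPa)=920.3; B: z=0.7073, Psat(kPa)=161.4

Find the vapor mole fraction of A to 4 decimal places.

y_A = 0.5361

Raoult's law: Kᵢ = Pᵢˢᵃᵗ/P = Pᵢˢᵃᵗ/289.3.
  K_A = 920.3/289.3 = 3.181127, K_B = 161.4/289.3 = 0.557898
Material balance + equilibrium reduce to Σ zᵢ(Kᵢ−1)/(1+β(Kᵢ−1)) = 0.
Check two-phase: ΣzᵢKᵢ = 1.3257 > 1 and Σzᵢ/Kᵢ = 1.3598 > 1, so g(0) = 0.3257 > 0 and g(1) = -0.3598 < 0.
Binary case is linear: z₁(K₁−1)(1+β(K₂−1)) + z₂(K₂−1)(1+β(K₁−1)) = 0
⇒ β = [z₁(K₁−1)+z₂(K₂−1)] / [−(K₁−1)(K₂−1)] = 0.32572/0.96428 = 0.3378
Compositions from xᵢ = zᵢ/(1+β(Kᵢ−1)), yᵢ = Kᵢxᵢ:
  A: x = 0.1685, y = 0.5361
  B: x = 0.8315, y = 0.4639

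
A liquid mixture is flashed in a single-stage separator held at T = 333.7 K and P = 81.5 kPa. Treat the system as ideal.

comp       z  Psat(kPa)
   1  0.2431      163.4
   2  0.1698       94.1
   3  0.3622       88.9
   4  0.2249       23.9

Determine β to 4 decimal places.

Raoult's law: Kᵢ = Pᵢˢᵃᵗ/P = Pᵢˢᵃᵗ/81.5.
  K_1 = 163.4/81.5 = 2.004908, K_2 = 94.1/81.5 = 1.154601, K_3 = 88.9/81.5 = 1.090798, K_4 = 23.9/81.5 = 0.293252
Material balance + equilibrium reduce to Σ zᵢ(Kᵢ−1)/(1+β(Kᵢ−1)) = 0.
g(0) = ΣzᵢKᵢ − 1 = 0.1445 and g(1) = 1 − Σzᵢ/Kᵢ = -0.3673, so a root lies in (0, 1).
Iterate (Newton) starting at β = 0.5:
  β = 0.5000: g = -0.02739, g' = -0.3836 → β = 0.4286
  β = 0.4286: g = -0.00100, g' = -0.3574 → β = 0.4258
Converged at β = 0.4258.

β = 0.4258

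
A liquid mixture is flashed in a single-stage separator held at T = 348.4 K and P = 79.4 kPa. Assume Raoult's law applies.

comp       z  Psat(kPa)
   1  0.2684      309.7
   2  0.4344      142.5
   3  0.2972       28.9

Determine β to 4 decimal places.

β = 0.8721

Raoult's law: Kᵢ = Pᵢˢᵃᵗ/P = Pᵢˢᵃᵗ/79.4.
  K_1 = 309.7/79.4 = 3.900504, K_2 = 142.5/79.4 = 1.794710, K_3 = 28.9/79.4 = 0.363980
Iterate (Newton) starting at β = 0.67:
  β = 0.6700: g = 0.16038, g' = -0.7425 → β = 0.8860
  β = 0.8860: g = -0.01239, g' = -0.9027 → β = 0.8723
  β = 0.8723: g = -0.00013, g' = -0.8834 → β = 0.8721
Converged at β = 0.8721.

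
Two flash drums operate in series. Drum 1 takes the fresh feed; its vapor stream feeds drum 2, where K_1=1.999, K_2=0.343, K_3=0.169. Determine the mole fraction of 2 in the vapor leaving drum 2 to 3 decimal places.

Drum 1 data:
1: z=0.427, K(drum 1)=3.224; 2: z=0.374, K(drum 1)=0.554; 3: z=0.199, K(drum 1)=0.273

Drum 1:
Newton iteration, ψ₁⁰ = 0.5:
  ψ₁ = 0.500: g = 0.0077, g' = -0.856 → ψ₁ = 0.509
Converged at ψ₁ = 0.509.
Drum-1 compositions:
  1: x = 0.200, y = 0.646
  2: x = 0.484, y = 0.268
  3: x = 0.316, y = 0.086
Drum-2 feed = drum-1 vapor: z₂ = (0.6457, 0.2680, 0.0862).
Drum 2:
Let ψ₂ = V/F and solve Σ zᵢ(Kᵢ−1)/(1+ψ₂(Kᵢ−1)) = 0.
g(0) = ΣzᵢKᵢ − 1 = 0.397 and g(1) = 1 − Σzᵢ/Kᵢ = -0.615, so a root lies in (0, 1).
Iterate (Newton) starting at ψ₂ = 0.41:
  ψ₂ = 0.410: g = 0.1079, g' = -0.678 → ψ₂ = 0.569
  ψ₂ = 0.569: g = -0.0060, g' = -0.771 → ψ₂ = 0.561
Converged at ψ₂ = 0.561.
  1: x = 0.414, y = 0.827
  2: x = 0.425, y = 0.146
  3: x = 0.162, y = 0.027

y_2 (drum 2) = 0.146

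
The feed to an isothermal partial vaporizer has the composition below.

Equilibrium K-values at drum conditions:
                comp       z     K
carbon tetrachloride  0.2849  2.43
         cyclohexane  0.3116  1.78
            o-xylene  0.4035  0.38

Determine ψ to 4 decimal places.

ψ = 0.5791

Let ψ = V/F and solve Σ zᵢ(Kᵢ−1)/(1+ψ(Kᵢ−1)) = 0.
g(0) = ΣzᵢKᵢ − 1 = 0.4003 and g(1) = 1 − Σzᵢ/Kᵢ = -0.3541, so a root lies in (0, 1).
Iterate (Newton) starting at ψ = 0.5:
  ψ = 0.5000: g = 0.04984, g' = -0.6220 → ψ = 0.5801
  ψ = 0.5801: g = -0.00069, g' = -0.6422 → ψ = 0.5791
Converged at ψ = 0.5791.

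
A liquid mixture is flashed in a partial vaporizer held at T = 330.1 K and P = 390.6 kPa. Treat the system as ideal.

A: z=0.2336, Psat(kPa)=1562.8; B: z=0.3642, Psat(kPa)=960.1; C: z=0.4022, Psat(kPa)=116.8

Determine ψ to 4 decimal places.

ψ = 0.6431

Raoult's law: Kᵢ = Pᵢˢᵃᵗ/P = Pᵢˢᵃᵗ/390.6.
  K_A = 1562.8/390.6 = 4.001024, K_B = 960.1/390.6 = 2.458013, K_C = 116.8/390.6 = 0.299027
Material balance + equilibrium reduce to Σ zᵢ(Kᵢ−1)/(1+ψ(Kᵢ−1)) = 0.
Feasibility: ΣzᵢKᵢ = 1.9501, Σzᵢ/Kᵢ = 1.5516 — both > 1, two phases present.
Iterate (Newton) starting at ψ = 0.5:
  ψ = 0.5000: g = 0.15341, g' = -1.0639 → ψ = 0.6442
  ψ = 0.6442: g = -0.00124, g' = -1.1074 → ψ = 0.6431
Converged at ψ = 0.6431.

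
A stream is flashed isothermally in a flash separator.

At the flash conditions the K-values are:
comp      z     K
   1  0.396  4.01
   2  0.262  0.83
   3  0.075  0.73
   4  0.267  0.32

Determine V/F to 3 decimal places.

V/F = 0.654

Rachford–Rice: g(V/F) = Σ zᵢ(Kᵢ−1)/(1+V/F(Kᵢ−1)) = 0.
g(0) = ΣzᵢKᵢ − 1 = 0.946 and g(1) = 1 − Σzᵢ/Kᵢ = -0.352, so a root lies in (0, 1).
Iterate (Newton) starting at V/F = 0.62:
  V/F = 0.620: g = 0.0279, g' = -0.823 → V/F = 0.654
Converged at V/F = 0.654.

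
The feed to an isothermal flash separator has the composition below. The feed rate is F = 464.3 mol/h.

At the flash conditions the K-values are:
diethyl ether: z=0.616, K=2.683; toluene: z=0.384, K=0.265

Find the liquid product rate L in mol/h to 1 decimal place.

Binary case is linear: z₁(K₁−1)(1+ψ(K₂−1)) + z₂(K₂−1)(1+ψ(K₁−1)) = 0
⇒ ψ = [z₁(K₁−1)+z₂(K₂−1)] / [−(K₁−1)(K₂−1)] = 0.7545/1.2370 = 0.610
Then V = ψ·F = 0.6099·464.3 = 283.2 mol/h and L = F − V = 181.1 mol/h.

L = 181.1 mol/h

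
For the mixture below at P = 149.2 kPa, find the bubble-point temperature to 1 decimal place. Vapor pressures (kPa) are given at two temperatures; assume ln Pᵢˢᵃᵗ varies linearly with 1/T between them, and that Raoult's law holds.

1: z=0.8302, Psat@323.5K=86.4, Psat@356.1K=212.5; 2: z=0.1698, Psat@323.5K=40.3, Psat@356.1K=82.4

T = 346.5 K

Bubble-point temperature: ΣzᵢPᵢˢᵃᵗ(T) = P. Interpolate ln Pᵢˢᵃᵗ = aᵢ + bᵢ/T.
  T = 323.5 K: ΣzᵢPᵢˢᵃᵗ = 78.57 kPa
  T = 356.1 K: ΣzᵢPᵢˢᵃᵗ = 190.41 kPa
  T = 339.8 K: ΣzᵢPᵢˢᵃᵗ = 124.90 kPa
  T = 348.0 K: ΣzᵢPᵢˢᵃᵗ = 155.17 kPa
  T = 343.9 K: ΣzᵢPᵢˢᵃᵗ = 139.39 kPa
  T = 345.9 K: ΣzᵢPᵢˢᵃᵗ = 146.92 kPa
Interpolating between 345.9 K and 348.0 K gives T ≈ 346.5 K.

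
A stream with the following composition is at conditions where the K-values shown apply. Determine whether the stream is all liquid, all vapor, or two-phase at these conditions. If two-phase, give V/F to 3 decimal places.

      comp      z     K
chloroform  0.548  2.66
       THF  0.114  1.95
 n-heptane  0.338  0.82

all vapor

ΣzᵢKᵢ = 1.957; Σzᵢ/Kᵢ = 0.677.
Since Σzᵢ/Kᵢ < 1 the mixture is above its dew point — single vapor phase.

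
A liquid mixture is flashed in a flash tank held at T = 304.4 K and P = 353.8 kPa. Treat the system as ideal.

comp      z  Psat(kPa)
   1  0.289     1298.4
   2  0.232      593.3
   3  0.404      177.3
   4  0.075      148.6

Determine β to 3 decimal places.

Raoult's law: Kᵢ = Pᵢˢᵃᵗ/P = Pᵢˢᵃᵗ/353.8.
  K_1 = 1298.4/353.8 = 3.66987, K_2 = 593.3/353.8 = 1.67694, K_3 = 177.3/353.8 = 0.50113, K_4 = 148.6/353.8 = 0.42001
Let β = V/F and solve Σ zᵢ(Kᵢ−1)/(1+β(Kᵢ−1)) = 0.
Feasibility: ΣzᵢKᵢ = 1.684, Σzᵢ/Kᵢ = 1.202 — both > 1, two phases present.
Newton–Raphson from β = 0.5:
  β = 0.500: g = 0.1180, g' = -0.666 → β = 0.677
  β = 0.677: g = 0.0064, g' = -0.609 → β = 0.688
Converged at β = 0.688.

β = 0.688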